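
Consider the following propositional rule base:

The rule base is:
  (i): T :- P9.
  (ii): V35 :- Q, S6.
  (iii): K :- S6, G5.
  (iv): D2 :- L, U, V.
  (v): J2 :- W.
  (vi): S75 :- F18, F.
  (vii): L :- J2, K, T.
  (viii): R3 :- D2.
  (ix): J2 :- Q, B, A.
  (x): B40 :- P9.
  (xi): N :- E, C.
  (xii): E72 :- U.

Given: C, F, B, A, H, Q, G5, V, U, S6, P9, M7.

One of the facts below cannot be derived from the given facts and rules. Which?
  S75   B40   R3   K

Round 1 fires (i), (ii), (iii), (ix), (x), (xii), giving T, V35, K, J2, B40, E72.
Round 2 fires (vii), giving L.
Round 3 fires (iv), giving D2.
Round 4 fires (viii), giving R3.
Derived: B40 (round 1), K (round 1), R3 (round 4). S75 never appears in any round.

S75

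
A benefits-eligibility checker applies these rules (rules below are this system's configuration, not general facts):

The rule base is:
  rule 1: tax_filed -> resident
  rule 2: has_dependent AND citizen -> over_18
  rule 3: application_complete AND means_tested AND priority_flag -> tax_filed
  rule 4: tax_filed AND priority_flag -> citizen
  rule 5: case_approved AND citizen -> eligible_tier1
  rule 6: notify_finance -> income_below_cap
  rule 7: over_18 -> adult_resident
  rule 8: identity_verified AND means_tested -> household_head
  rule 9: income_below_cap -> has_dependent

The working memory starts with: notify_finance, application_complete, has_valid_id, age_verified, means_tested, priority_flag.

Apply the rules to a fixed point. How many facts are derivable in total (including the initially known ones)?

Round 1: rule 3 [application_complete AND means_tested AND priority_flag -> tax_filed]; rule 6 [notify_finance -> income_below_cap]. Adds tax_filed, income_below_cap.
Round 2: rule 1 [tax_filed -> resident]; rule 4 [tax_filed AND priority_flag -> citizen]; rule 9 [income_below_cap -> has_dependent]. Adds resident, citizen, has_dependent.
Round 3: rule 2 [has_dependent AND citizen -> over_18]. Adds over_18.
Round 4: rule 7 [over_18 -> adult_resident]. Adds adult_resident.
Closure: {adult_resident, age_verified, application_complete, citizen, has_dependent, has_valid_id, income_below_cap, means_tested, notify_finance, over_18, priority_flag, resident, tax_filed} — 13 facts.

13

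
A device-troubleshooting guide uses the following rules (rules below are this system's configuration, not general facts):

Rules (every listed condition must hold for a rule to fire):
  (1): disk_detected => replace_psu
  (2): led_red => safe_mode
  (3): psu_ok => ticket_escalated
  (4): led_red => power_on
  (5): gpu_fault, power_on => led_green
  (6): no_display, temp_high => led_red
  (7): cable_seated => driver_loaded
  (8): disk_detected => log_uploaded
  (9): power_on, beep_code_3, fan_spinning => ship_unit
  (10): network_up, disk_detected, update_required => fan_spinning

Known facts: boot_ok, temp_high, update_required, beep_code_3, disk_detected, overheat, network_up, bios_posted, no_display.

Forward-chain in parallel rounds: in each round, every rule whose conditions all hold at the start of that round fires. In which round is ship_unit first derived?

3

Round 1: (1) [disk_detected => replace_psu]; (6) [no_display, temp_high => led_red]; (8) [disk_detected => log_uploaded]; (10) [network_up, disk_detected, update_required => fan_spinning]. Adds replace_psu, led_red, log_uploaded, fan_spinning.
Round 2: (2) [led_red => safe_mode]; (4) [led_red => power_on]. Adds safe_mode, power_on.
Round 3: (9) [power_on, beep_code_3, fan_spinning => ship_unit]. Adds ship_unit.
ship_unit first appears in round 3.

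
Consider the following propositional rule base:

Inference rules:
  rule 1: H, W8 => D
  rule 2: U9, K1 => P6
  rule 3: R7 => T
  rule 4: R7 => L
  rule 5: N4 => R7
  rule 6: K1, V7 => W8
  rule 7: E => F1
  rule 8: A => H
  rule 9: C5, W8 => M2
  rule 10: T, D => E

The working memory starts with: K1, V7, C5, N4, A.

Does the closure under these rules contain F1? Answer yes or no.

yes

Round 1: rule 5 [N4 => R7]; rule 6 [K1, V7 => W8]; rule 8 [A => H]. New: R7, W8, H.
Round 2: rule 1 [H, W8 => D]; rule 3 [R7 => T]; rule 4 [R7 => L]; rule 9 [C5, W8 => M2]. New: D, T, L, M2.
Round 3: rule 10 [T, D => E]. New: E.
Round 4: rule 7 [E => F1]. New: F1.
F1 appears in round 4, so it is derivable.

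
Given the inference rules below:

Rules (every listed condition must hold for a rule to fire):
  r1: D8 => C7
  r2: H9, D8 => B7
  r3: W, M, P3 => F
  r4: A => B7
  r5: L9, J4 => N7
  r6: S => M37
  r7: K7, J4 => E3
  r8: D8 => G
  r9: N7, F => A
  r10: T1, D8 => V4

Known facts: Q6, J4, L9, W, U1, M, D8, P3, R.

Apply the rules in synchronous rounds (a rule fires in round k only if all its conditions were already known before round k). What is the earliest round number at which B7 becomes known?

3

[1] r1 [D8 => C7]; r3 [W, M, P3 => F]; r5 [L9, J4 => N7]; r8 [D8 => G]. ⇒ new: C7, F, N7, G.
[2] r9 [N7, F => A]. ⇒ new: A.
[3] r4 [A => B7]. ⇒ new: B7.
B7 first appears in round 3.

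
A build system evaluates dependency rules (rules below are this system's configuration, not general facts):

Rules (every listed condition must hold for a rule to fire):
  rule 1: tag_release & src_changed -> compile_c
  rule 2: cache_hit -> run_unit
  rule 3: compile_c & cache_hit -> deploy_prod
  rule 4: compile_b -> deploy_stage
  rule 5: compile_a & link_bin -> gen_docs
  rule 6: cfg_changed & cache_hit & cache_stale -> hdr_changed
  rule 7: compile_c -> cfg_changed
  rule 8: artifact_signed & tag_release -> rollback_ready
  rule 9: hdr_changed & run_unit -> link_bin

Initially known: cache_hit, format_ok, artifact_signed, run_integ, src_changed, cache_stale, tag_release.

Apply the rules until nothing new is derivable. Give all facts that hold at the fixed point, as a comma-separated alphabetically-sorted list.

Round 1 fires rule 1, rule 2, rule 8, giving compile_c, run_unit, rollback_ready.
Round 2 fires rule 3, rule 7, giving deploy_prod, cfg_changed.
Round 3 fires rule 6, giving hdr_changed.
Round 4 fires rule 9, giving link_bin.

artifact_signed, cache_hit, cache_stale, cfg_changed, compile_c, deploy_prod, format_ok, hdr_changed, link_bin, rollback_ready, run_integ, run_unit, src_changed, tag_release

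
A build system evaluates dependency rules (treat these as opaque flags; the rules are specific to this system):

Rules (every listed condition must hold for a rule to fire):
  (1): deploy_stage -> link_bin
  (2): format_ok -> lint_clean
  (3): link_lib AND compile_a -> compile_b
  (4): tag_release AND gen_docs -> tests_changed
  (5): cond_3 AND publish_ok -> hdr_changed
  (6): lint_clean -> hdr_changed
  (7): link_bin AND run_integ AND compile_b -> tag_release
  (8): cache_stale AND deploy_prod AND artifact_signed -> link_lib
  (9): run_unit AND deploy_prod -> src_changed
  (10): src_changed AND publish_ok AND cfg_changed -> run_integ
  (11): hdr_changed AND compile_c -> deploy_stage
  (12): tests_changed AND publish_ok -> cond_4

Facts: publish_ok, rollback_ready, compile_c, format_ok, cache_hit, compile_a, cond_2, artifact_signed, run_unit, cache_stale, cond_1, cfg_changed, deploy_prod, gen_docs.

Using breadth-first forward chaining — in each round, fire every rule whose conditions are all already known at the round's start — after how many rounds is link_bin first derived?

4

[1] (2) [format_ok -> lint_clean]; (8) [cache_stale AND deploy_prod AND artifact_signed -> link_lib]; (9) [run_unit AND deploy_prod -> src_changed]. ⇒ new: lint_clean, link_lib, src_changed.
[2] (3) [link_lib AND compile_a -> compile_b]; (6) [lint_clean -> hdr_changed]; (10) [src_changed AND publish_ok AND cfg_changed -> run_integ]. ⇒ new: compile_b, hdr_changed, run_integ.
[3] (11) [hdr_changed AND compile_c -> deploy_stage]. ⇒ new: deploy_stage.
[4] (1) [deploy_stage -> link_bin]. ⇒ new: link_bin.
link_bin first appears in round 4.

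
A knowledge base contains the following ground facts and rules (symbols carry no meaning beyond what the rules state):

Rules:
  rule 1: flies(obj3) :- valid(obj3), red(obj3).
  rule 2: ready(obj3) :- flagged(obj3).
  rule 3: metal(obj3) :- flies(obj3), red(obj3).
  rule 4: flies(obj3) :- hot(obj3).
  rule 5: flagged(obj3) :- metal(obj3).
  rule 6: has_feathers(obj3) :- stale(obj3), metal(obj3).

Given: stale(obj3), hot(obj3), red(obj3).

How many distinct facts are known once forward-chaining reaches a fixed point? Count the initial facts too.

8

Round 1 fires rule 4, giving flies(obj3).
Round 2 fires rule 3, giving metal(obj3).
Round 3 fires rule 5, rule 6, giving flagged(obj3), has_feathers(obj3).
Round 4 fires rule 2, giving ready(obj3).
Closure: {flagged(obj3), flies(obj3), has_feathers(obj3), hot(obj3), metal(obj3), ready(obj3), red(obj3), stale(obj3)} — 8 facts.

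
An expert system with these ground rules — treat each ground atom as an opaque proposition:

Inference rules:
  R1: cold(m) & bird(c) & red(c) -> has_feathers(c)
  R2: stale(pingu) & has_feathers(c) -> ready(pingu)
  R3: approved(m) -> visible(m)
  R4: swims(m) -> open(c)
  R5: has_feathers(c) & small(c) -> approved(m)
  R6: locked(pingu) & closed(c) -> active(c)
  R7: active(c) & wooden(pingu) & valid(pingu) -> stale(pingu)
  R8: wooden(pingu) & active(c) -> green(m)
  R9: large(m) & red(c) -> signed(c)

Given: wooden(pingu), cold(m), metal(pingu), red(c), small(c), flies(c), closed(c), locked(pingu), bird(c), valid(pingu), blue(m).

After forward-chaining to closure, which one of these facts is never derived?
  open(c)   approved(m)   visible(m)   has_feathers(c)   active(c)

open(c)

Round 1: R1 [cold(m) & bird(c) & red(c) -> has_feathers(c)]; R6 [locked(pingu) & closed(c) -> active(c)]. Adds has_feathers(c), active(c).
Round 2: R5 [has_feathers(c) & small(c) -> approved(m)]; R7 [active(c) & wooden(pingu) & valid(pingu) -> stale(pingu)]; R8 [wooden(pingu) & active(c) -> green(m)]. Adds approved(m), stale(pingu), green(m).
Round 3: R2 [stale(pingu) & has_feathers(c) -> ready(pingu)]; R3 [approved(m) -> visible(m)]. Adds ready(pingu), visible(m).
Derived: active(c) (round 1), has_feathers(c) (round 1), approved(m) (round 2), visible(m) (round 3). open(c) never appears in any round.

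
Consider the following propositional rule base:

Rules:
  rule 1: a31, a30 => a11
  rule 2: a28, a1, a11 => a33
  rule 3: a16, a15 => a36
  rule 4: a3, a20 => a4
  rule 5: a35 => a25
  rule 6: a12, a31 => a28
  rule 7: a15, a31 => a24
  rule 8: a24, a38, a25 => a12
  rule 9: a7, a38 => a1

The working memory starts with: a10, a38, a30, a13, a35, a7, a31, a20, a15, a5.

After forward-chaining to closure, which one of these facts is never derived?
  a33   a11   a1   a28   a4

a4

Round 1: rule 1 [a31, a30 => a11]; rule 5 [a35 => a25]; rule 7 [a15, a31 => a24]; rule 9 [a7, a38 => a1]. New: a11, a25, a24, a1.
Round 2: rule 8 [a24, a38, a25 => a12]. New: a12.
Round 3: rule 6 [a12, a31 => a28]. New: a28.
Round 4: rule 2 [a28, a1, a11 => a33]. New: a33.
Derived: a28 (round 3), a33 (round 4), a11 (round 1), a1 (round 1). a4 never appears in any round.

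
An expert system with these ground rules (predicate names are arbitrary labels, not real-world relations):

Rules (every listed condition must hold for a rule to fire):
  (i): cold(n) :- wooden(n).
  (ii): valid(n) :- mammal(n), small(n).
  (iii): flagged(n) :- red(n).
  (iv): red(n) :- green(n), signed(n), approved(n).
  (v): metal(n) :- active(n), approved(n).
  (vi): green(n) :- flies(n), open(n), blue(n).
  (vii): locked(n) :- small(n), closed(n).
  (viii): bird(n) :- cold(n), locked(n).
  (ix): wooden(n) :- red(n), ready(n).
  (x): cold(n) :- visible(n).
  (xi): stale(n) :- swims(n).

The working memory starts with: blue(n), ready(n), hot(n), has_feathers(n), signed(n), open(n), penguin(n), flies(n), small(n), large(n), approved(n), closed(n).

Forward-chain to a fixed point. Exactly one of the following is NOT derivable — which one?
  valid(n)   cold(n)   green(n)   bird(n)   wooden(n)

valid(n)

Round 1: (vi) [green(n) :- flies(n), open(n), blue(n).]; (vii) [locked(n) :- small(n), closed(n).]. New: green(n), locked(n).
Round 2: (iv) [red(n) :- green(n), signed(n), approved(n).]. New: red(n).
Round 3: (iii) [flagged(n) :- red(n).]; (ix) [wooden(n) :- red(n), ready(n).]. New: flagged(n), wooden(n).
Round 4: (i) [cold(n) :- wooden(n).]. New: cold(n).
Round 5: (viii) [bird(n) :- cold(n), locked(n).]. New: bird(n).
Derived: wooden(n) (round 3), cold(n) (round 4), bird(n) (round 5), green(n) (round 1). valid(n) never appears in any round.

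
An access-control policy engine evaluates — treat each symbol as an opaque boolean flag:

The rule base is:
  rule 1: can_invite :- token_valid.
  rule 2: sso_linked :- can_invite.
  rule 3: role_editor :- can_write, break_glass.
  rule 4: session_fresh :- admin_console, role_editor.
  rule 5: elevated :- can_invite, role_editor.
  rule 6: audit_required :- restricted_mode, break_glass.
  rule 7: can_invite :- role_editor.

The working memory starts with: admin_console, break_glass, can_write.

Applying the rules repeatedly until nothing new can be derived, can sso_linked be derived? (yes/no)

[1] rule 3 [role_editor :- can_write, break_glass.]. ⇒ new: role_editor.
[2] rule 4 [session_fresh :- admin_console, role_editor.]; rule 7 [can_invite :- role_editor.]. ⇒ new: session_fresh, can_invite.
[3] rule 2 [sso_linked :- can_invite.]; rule 5 [elevated :- can_invite, role_editor.]. ⇒ new: sso_linked, elevated.
sso_linked appears in round 3, so it is derivable.

yes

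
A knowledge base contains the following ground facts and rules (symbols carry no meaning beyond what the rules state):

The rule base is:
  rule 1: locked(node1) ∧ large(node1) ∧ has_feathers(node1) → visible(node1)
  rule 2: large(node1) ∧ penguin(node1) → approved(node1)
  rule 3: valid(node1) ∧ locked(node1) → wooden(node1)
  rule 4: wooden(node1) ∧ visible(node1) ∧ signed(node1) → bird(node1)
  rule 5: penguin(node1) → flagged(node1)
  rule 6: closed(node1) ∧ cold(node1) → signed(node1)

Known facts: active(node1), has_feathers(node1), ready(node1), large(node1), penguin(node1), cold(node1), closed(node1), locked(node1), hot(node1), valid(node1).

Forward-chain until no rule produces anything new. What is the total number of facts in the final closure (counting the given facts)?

Round 1 fires rule 1, rule 2, rule 3, rule 5, rule 6, giving visible(node1), approved(node1), wooden(node1), flagged(node1), signed(node1).
Round 2 fires rule 4, giving bird(node1).
Closure: {active(node1), approved(node1), bird(node1), closed(node1), cold(node1), flagged(node1), has_feathers(node1), hot(node1), large(node1), locked(node1), penguin(node1), ready(node1), signed(node1), valid(node1), visible(node1), wooden(node1)} — 16 facts.

16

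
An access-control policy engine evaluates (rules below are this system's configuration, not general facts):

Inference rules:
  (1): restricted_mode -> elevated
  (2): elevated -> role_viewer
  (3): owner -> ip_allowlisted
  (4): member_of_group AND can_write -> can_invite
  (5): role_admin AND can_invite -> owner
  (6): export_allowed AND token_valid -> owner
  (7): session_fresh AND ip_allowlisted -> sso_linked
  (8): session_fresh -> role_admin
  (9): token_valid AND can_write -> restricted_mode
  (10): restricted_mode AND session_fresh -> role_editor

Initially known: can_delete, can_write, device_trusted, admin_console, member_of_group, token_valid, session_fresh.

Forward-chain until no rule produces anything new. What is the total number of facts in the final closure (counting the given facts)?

16

Round 1: (4) [member_of_group AND can_write -> can_invite]; (8) [session_fresh -> role_admin]; (9) [token_valid AND can_write -> restricted_mode]. New: can_invite, role_admin, restricted_mode.
Round 2: (1) [restricted_mode -> elevated]; (5) [role_admin AND can_invite -> owner]; (10) [restricted_mode AND session_fresh -> role_editor]. New: elevated, owner, role_editor.
Round 3: (2) [elevated -> role_viewer]; (3) [owner -> ip_allowlisted]. New: role_viewer, ip_allowlisted.
Round 4: (7) [session_fresh AND ip_allowlisted -> sso_linked]. New: sso_linked.
Closure: {admin_console, can_delete, can_invite, can_write, device_trusted, elevated, ip_allowlisted, member_of_group, owner, restricted_mode, role_admin, role_editor, role_viewer, session_fresh, sso_linked, token_valid} — 16 facts.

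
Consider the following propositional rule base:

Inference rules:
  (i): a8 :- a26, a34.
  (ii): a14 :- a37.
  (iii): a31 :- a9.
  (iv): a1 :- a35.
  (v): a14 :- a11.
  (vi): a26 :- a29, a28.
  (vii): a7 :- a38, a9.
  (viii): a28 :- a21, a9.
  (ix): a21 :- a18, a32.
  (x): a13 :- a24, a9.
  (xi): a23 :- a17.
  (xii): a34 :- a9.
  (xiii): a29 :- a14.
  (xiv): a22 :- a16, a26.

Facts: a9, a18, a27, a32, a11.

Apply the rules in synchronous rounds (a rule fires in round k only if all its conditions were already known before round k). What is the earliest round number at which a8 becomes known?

Round 1: (iii) [a31 :- a9.]; (v) [a14 :- a11.]; (ix) [a21 :- a18, a32.]; (xii) [a34 :- a9.]. New: a31, a14, a21, a34.
Round 2: (viii) [a28 :- a21, a9.]; (xiii) [a29 :- a14.]. New: a28, a29.
Round 3: (vi) [a26 :- a29, a28.]. New: a26.
Round 4: (i) [a8 :- a26, a34.]. New: a8.
a8 first appears in round 4.

4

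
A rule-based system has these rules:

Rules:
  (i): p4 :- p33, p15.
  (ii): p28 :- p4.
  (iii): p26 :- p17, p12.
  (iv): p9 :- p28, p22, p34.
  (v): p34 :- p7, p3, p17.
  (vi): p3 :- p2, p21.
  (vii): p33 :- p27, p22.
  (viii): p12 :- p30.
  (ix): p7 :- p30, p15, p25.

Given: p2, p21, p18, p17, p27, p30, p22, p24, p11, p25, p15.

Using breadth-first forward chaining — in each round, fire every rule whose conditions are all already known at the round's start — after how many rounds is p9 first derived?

Round 1: (vi) [p3 :- p2, p21.]; (vii) [p33 :- p27, p22.]; (viii) [p12 :- p30.]; (ix) [p7 :- p30, p15, p25.]. New: p3, p33, p12, p7.
Round 2: (i) [p4 :- p33, p15.]; (iii) [p26 :- p17, p12.]; (v) [p34 :- p7, p3, p17.]. New: p4, p26, p34.
Round 3: (ii) [p28 :- p4.]. New: p28.
Round 4: (iv) [p9 :- p28, p22, p34.]. New: p9.
p9 first appears in round 4.

4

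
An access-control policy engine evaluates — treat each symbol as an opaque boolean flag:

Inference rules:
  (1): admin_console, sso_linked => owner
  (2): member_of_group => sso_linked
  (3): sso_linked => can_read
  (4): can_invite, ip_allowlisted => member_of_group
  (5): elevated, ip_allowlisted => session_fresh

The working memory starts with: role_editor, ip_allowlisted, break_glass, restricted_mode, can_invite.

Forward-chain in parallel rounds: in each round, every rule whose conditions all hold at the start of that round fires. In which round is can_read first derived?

3

[1] (4) [can_invite, ip_allowlisted => member_of_group]. ⇒ new: member_of_group.
[2] (2) [member_of_group => sso_linked]. ⇒ new: sso_linked.
[3] (3) [sso_linked => can_read]. ⇒ new: can_read.
can_read first appears in round 3.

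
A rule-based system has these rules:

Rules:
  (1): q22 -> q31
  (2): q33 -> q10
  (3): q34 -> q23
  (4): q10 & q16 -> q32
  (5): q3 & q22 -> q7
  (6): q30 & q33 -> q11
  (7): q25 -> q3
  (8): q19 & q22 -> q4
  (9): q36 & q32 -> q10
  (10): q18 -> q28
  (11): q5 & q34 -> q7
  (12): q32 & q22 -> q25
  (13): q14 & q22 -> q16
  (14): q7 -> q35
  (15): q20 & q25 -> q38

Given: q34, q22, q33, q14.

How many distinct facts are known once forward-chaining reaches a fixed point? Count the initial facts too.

13

Round 1: (1) [q22 -> q31]; (2) [q33 -> q10]; (3) [q34 -> q23]; (13) [q14 & q22 -> q16]. New: q31, q10, q23, q16.
Round 2: (4) [q10 & q16 -> q32]. New: q32.
Round 3: (12) [q32 & q22 -> q25]. New: q25.
Round 4: (7) [q25 -> q3]. New: q3.
Round 5: (5) [q3 & q22 -> q7]. New: q7.
Round 6: (14) [q7 -> q35]. New: q35.
Closure: {q10, q14, q16, q22, q23, q25, q3, q31, q32, q33, q34, q35, q7} — 13 facts.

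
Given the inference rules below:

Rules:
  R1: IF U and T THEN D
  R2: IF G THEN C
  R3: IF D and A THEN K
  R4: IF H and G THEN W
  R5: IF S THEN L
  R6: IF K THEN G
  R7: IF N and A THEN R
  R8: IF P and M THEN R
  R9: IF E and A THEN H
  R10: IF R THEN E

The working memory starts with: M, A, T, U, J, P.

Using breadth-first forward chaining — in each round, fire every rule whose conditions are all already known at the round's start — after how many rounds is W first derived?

4

Round 1: R1 [IF U and T THEN D]; R8 [IF P and M THEN R]. Adds D, R.
Round 2: R3 [IF D and A THEN K]; R10 [IF R THEN E]. Adds K, E.
Round 3: R6 [IF K THEN G]; R9 [IF E and A THEN H]. Adds G, H.
Round 4: R2 [IF G THEN C]; R4 [IF H and G THEN W]. Adds C, W.
W first appears in round 4.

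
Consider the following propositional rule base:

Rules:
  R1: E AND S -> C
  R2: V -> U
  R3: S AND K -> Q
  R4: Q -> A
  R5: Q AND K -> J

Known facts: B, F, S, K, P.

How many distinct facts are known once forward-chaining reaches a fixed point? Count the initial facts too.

8

[1] R3 [S AND K -> Q]. ⇒ new: Q.
[2] R4 [Q -> A]; R5 [Q AND K -> J]. ⇒ new: A, J.
Closure: {A, B, F, J, K, P, Q, S} — 8 facts.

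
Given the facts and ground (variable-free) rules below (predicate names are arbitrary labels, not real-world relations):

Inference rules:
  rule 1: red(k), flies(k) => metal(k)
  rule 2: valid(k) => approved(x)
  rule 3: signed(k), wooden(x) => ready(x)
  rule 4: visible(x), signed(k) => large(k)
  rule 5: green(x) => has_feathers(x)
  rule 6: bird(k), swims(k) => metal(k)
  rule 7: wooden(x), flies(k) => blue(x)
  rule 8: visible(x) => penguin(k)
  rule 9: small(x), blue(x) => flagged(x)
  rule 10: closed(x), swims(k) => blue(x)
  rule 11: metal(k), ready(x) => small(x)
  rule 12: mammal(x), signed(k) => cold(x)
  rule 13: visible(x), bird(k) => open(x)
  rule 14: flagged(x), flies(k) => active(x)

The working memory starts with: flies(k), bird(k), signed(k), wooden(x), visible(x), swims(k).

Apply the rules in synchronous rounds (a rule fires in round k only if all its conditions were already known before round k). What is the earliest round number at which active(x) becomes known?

4

Round 1: rule 3 [signed(k), wooden(x) => ready(x)]; rule 4 [visible(x), signed(k) => large(k)]; rule 6 [bird(k), swims(k) => metal(k)]; rule 7 [wooden(x), flies(k) => blue(x)]; rule 8 [visible(x) => penguin(k)]; rule 13 [visible(x), bird(k) => open(x)]. Adds ready(x), large(k), metal(k), blue(x), penguin(k), open(x).
Round 2: rule 11 [metal(k), ready(x) => small(x)]. Adds small(x).
Round 3: rule 9 [small(x), blue(x) => flagged(x)]. Adds flagged(x).
Round 4: rule 14 [flagged(x), flies(k) => active(x)]. Adds active(x).
active(x) first appears in round 4.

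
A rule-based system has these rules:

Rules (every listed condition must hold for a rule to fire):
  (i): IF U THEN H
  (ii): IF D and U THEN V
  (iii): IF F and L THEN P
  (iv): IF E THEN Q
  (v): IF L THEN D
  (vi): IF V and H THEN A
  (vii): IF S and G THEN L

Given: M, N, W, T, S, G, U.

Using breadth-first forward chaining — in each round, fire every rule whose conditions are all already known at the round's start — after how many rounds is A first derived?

Round 1 fires (i), (vii), giving H, L.
Round 2 fires (v), giving D.
Round 3 fires (ii), giving V.
Round 4 fires (vi), giving A.
A first appears in round 4.

4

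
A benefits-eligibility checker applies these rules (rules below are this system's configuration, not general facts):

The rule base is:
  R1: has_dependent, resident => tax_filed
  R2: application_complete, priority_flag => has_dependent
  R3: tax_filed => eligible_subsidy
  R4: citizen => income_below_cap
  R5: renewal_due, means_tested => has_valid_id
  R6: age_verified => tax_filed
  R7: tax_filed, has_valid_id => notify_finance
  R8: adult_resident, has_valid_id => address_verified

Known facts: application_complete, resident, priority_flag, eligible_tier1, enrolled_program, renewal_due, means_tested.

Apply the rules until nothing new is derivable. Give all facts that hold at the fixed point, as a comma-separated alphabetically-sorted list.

application_complete, eligible_subsidy, eligible_tier1, enrolled_program, has_dependent, has_valid_id, means_tested, notify_finance, priority_flag, renewal_due, resident, tax_filed

Round 1: R2 [application_complete, priority_flag => has_dependent]; R5 [renewal_due, means_tested => has_valid_id]. New: has_dependent, has_valid_id.
Round 2: R1 [has_dependent, resident => tax_filed]. New: tax_filed.
Round 3: R3 [tax_filed => eligible_subsidy]; R7 [tax_filed, has_valid_id => notify_finance]. New: eligible_subsidy, notify_finance.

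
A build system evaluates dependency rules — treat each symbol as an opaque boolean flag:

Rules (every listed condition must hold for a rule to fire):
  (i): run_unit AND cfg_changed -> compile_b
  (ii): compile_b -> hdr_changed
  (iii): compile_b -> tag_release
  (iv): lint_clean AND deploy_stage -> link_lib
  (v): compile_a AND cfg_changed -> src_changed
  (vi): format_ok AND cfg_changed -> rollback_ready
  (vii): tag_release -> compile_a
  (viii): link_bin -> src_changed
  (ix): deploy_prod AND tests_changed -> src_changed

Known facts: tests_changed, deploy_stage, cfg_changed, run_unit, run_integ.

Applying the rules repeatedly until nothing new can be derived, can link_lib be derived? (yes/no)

no

[1] (i) [run_unit AND cfg_changed -> compile_b]. ⇒ new: compile_b.
[2] (ii) [compile_b -> hdr_changed]; (iii) [compile_b -> tag_release]. ⇒ new: hdr_changed, tag_release.
[3] (vii) [tag_release -> compile_a]. ⇒ new: compile_a.
[4] (v) [compile_a AND cfg_changed -> src_changed]. ⇒ new: src_changed.
Fixed point reached. link_lib is concluded only by (iv); (iv) needs lint_clean (never derived).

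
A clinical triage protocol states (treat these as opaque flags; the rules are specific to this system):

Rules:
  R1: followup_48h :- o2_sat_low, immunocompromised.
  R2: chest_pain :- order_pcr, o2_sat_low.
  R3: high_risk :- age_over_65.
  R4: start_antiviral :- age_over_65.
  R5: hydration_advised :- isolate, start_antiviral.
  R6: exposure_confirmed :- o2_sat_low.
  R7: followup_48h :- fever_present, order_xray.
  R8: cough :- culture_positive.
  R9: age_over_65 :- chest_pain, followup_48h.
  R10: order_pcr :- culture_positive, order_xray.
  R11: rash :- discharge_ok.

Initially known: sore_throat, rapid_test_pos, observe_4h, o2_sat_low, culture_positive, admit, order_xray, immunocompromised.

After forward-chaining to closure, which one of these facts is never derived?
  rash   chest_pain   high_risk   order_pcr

rash

[1] R1 [followup_48h :- o2_sat_low, immunocompromised.]; R6 [exposure_confirmed :- o2_sat_low.]; R8 [cough :- culture_positive.]; R10 [order_pcr :- culture_positive, order_xray.]. ⇒ new: followup_48h, exposure_confirmed, cough, order_pcr.
[2] R2 [chest_pain :- order_pcr, o2_sat_low.]. ⇒ new: chest_pain.
[3] R9 [age_over_65 :- chest_pain, followup_48h.]. ⇒ new: age_over_65.
[4] R3 [high_risk :- age_over_65.]; R4 [start_antiviral :- age_over_65.]. ⇒ new: high_risk, start_antiviral.
Derived: high_risk (round 4), order_pcr (round 1), chest_pain (round 2). rash never appears in any round.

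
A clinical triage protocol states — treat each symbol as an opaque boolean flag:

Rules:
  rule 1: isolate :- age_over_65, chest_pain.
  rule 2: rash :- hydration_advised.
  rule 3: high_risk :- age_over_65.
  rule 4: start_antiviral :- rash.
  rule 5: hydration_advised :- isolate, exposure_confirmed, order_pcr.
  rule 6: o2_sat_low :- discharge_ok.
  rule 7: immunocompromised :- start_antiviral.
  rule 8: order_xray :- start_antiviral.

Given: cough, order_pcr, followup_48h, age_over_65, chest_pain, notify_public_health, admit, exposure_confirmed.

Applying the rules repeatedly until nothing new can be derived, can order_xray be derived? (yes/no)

yes

Round 1: rule 1 [isolate :- age_over_65, chest_pain.]; rule 3 [high_risk :- age_over_65.]. Adds isolate, high_risk.
Round 2: rule 5 [hydration_advised :- isolate, exposure_confirmed, order_pcr.]. Adds hydration_advised.
Round 3: rule 2 [rash :- hydration_advised.]. Adds rash.
Round 4: rule 4 [start_antiviral :- rash.]. Adds start_antiviral.
Round 5: rule 7 [immunocompromised :- start_antiviral.]; rule 8 [order_xray :- start_antiviral.]. Adds immunocompromised, order_xray.
order_xray appears in round 5, so it is derivable.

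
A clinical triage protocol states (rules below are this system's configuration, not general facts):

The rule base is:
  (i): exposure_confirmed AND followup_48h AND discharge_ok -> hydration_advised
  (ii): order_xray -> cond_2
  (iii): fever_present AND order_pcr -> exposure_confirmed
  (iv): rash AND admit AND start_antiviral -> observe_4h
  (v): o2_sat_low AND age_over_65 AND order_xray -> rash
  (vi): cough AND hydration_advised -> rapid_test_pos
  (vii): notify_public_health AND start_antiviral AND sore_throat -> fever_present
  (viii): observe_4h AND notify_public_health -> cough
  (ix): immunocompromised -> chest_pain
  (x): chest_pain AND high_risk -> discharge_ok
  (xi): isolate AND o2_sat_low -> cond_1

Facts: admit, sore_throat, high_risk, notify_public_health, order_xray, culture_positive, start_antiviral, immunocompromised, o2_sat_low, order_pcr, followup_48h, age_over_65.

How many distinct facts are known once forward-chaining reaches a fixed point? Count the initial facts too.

Round 1 fires (ii), (v), (vii), (ix), giving cond_2, rash, fever_present, chest_pain.
Round 2 fires (iii), (iv), (x), giving exposure_confirmed, observe_4h, discharge_ok.
Round 3 fires (i), (viii), giving hydration_advised, cough.
Round 4 fires (vi), giving rapid_test_pos.
Closure: {admit, age_over_65, chest_pain, cond_2, cough, culture_positive, discharge_ok, exposure_confirmed, fever_present, followup_48h, high_risk, hydration_advised, immunocompromised, notify_public_health, o2_sat_low, observe_4h, order_pcr, order_xray, rapid_test_pos, rash, sore_throat, start_antiviral} — 22 facts.

22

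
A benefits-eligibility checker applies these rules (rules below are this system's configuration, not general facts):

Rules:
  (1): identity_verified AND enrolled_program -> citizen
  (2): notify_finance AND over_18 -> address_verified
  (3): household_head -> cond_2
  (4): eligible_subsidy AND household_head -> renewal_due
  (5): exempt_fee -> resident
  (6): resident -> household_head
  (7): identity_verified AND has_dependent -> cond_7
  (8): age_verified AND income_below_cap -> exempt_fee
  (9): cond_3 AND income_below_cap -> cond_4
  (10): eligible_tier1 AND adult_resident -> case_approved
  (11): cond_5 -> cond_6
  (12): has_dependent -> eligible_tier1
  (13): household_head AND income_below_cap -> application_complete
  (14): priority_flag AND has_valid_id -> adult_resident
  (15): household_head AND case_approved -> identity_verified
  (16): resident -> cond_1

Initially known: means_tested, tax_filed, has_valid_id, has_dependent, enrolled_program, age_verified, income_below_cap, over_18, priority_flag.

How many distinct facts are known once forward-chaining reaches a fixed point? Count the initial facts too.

Round 1: (8) [age_verified AND income_below_cap -> exempt_fee]; (12) [has_dependent -> eligible_tier1]; (14) [priority_flag AND has_valid_id -> adult_resident]. Adds exempt_fee, eligible_tier1, adult_resident.
Round 2: (5) [exempt_fee -> resident]; (10) [eligible_tier1 AND adult_resident -> case_approved]. Adds resident, case_approved.
Round 3: (6) [resident -> household_head]; (16) [resident -> cond_1]. Adds household_head, cond_1.
Round 4: (3) [household_head -> cond_2]; (13) [household_head AND income_below_cap -> application_complete]; (15) [household_head AND case_approved -> identity_verified]. Adds cond_2, application_complete, identity_verified.
Round 5: (1) [identity_verified AND enrolled_program -> citizen]; (7) [identity_verified AND has_dependent -> cond_7]. Adds citizen, cond_7.
Closure: {adult_resident, age_verified, application_complete, case_approved, citizen, cond_1, cond_2, cond_7, eligible_tier1, enrolled_program, exempt_fee, has_dependent, has_valid_id, household_head, identity_verified, income_below_cap, means_tested, over_18, priority_flag, resident, tax_filed} — 21 facts.

21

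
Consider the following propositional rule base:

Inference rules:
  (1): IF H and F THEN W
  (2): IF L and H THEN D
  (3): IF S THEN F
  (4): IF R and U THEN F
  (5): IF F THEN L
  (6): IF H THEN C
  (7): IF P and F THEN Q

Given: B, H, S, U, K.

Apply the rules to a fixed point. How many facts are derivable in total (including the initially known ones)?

Round 1: (3) [IF S THEN F]; (6) [IF H THEN C]. New: F, C.
Round 2: (1) [IF H and F THEN W]; (5) [IF F THEN L]. New: W, L.
Round 3: (2) [IF L and H THEN D]. New: D.
Closure: {B, C, D, F, H, K, L, S, U, W} — 10 facts.

10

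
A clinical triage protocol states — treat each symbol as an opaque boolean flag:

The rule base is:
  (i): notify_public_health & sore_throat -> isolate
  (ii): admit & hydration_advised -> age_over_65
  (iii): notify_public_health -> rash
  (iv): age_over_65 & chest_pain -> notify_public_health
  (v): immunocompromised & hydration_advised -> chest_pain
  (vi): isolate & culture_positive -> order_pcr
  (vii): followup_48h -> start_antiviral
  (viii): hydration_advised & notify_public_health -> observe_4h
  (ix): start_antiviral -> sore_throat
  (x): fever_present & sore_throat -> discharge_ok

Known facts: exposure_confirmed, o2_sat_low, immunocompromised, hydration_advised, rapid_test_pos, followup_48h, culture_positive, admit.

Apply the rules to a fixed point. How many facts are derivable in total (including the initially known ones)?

Round 1: (ii) [admit & hydration_advised -> age_over_65]; (v) [immunocompromised & hydration_advised -> chest_pain]; (vii) [followup_48h -> start_antiviral]. New: age_over_65, chest_pain, start_antiviral.
Round 2: (iv) [age_over_65 & chest_pain -> notify_public_health]; (ix) [start_antiviral -> sore_throat]. New: notify_public_health, sore_throat.
Round 3: (i) [notify_public_health & sore_throat -> isolate]; (iii) [notify_public_health -> rash]; (viii) [hydration_advised & notify_public_health -> observe_4h]. New: isolate, rash, observe_4h.
Round 4: (vi) [isolate & culture_positive -> order_pcr]. New: order_pcr.
Closure: {admit, age_over_65, chest_pain, culture_positive, exposure_confirmed, followup_48h, hydration_advised, immunocompromised, isolate, notify_public_health, o2_sat_low, observe_4h, order_pcr, rapid_test_pos, rash, sore_throat, start_antiviral} — 17 facts.

17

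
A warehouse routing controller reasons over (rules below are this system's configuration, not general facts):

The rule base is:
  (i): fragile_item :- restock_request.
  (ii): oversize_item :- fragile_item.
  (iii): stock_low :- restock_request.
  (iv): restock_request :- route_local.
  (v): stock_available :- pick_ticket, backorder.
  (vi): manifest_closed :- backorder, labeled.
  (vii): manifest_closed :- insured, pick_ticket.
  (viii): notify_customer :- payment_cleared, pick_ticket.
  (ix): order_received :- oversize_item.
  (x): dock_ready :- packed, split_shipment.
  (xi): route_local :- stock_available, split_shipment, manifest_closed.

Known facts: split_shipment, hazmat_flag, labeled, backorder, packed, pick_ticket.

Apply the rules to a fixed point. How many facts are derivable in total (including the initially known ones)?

15

Round 1: (v) [stock_available :- pick_ticket, backorder.]; (vi) [manifest_closed :- backorder, labeled.]; (x) [dock_ready :- packed, split_shipment.]. New: stock_available, manifest_closed, dock_ready.
Round 2: (xi) [route_local :- stock_available, split_shipment, manifest_closed.]. New: route_local.
Round 3: (iv) [restock_request :- route_local.]. New: restock_request.
Round 4: (i) [fragile_item :- restock_request.]; (iii) [stock_low :- restock_request.]. New: fragile_item, stock_low.
Round 5: (ii) [oversize_item :- fragile_item.]. New: oversize_item.
Round 6: (ix) [order_received :- oversize_item.]. New: order_received.
Closure: {backorder, dock_ready, fragile_item, hazmat_flag, labeled, manifest_closed, order_received, oversize_item, packed, pick_ticket, restock_request, route_local, split_shipment, stock_available, stock_low} — 15 facts.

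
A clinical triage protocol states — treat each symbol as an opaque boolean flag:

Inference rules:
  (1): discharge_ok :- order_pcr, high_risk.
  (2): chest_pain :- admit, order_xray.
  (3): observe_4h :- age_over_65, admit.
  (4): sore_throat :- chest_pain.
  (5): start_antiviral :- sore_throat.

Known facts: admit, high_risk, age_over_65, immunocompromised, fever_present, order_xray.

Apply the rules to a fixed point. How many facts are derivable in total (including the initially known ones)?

Round 1 — (2), (3), derive chest_pain, observe_4h.
Round 2 — (4), derive sore_throat.
Round 3 — (5), derive start_antiviral.
Closure: {admit, age_over_65, chest_pain, fever_present, high_risk, immunocompromised, observe_4h, order_xray, sore_throat, start_antiviral} — 10 facts.

10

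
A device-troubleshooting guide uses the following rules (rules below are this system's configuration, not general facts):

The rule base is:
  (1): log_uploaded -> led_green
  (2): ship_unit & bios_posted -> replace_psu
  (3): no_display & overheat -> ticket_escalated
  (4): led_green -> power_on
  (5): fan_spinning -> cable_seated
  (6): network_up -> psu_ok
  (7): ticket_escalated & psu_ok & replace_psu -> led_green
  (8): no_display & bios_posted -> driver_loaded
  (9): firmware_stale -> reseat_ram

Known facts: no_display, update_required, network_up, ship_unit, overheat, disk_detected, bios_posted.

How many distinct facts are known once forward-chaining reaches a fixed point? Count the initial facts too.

Round 1: (2) [ship_unit & bios_posted -> replace_psu]; (3) [no_display & overheat -> ticket_escalated]; (6) [network_up -> psu_ok]; (8) [no_display & bios_posted -> driver_loaded]. Adds replace_psu, ticket_escalated, psu_ok, driver_loaded.
Round 2: (7) [ticket_escalated & psu_ok & replace_psu -> led_green]. Adds led_green.
Round 3: (4) [led_green -> power_on]. Adds power_on.
Closure: {bios_posted, disk_detected, driver_loaded, led_green, network_up, no_display, overheat, power_on, psu_ok, replace_psu, ship_unit, ticket_escalated, update_required} — 13 facts.

13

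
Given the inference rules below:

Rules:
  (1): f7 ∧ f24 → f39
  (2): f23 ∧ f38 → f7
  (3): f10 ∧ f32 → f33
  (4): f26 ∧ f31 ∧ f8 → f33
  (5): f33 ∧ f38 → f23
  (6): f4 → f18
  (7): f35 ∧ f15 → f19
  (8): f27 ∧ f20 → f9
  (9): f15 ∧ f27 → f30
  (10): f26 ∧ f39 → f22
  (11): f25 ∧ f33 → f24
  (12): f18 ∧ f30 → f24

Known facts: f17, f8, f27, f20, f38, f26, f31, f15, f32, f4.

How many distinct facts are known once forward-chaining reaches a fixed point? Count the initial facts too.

19

Round 1 fires (4), (6), (8), (9), giving f33, f18, f9, f30.
Round 2 fires (5), (12), giving f23, f24.
Round 3 fires (2), giving f7.
Round 4 fires (1), giving f39.
Round 5 fires (10), giving f22.
Closure: {f15, f17, f18, f20, f22, f23, f24, f26, f27, f30, f31, f32, f33, f38, f39, f4, f7, f8, f9} — 19 facts.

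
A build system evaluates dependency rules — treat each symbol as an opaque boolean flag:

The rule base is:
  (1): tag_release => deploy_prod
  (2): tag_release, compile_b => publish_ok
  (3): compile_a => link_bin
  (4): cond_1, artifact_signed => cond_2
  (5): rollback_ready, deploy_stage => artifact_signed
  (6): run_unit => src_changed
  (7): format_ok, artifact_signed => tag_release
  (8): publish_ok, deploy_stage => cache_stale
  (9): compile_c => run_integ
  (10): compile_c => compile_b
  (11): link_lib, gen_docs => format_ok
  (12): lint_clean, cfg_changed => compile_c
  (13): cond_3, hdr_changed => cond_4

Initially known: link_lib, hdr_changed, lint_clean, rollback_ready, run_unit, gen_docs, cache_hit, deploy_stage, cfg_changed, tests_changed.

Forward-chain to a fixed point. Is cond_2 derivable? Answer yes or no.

no

Round 1 fires (5), (6), (11), (12), giving artifact_signed, src_changed, format_ok, compile_c.
Round 2 fires (7), (9), (10), giving tag_release, run_integ, compile_b.
Round 3 fires (1), (2), giving deploy_prod, publish_ok.
Round 4 fires (8), giving cache_stale.
Fixed point reached. cond_2 is concluded only by (4); (4) needs cond_1 (never derived).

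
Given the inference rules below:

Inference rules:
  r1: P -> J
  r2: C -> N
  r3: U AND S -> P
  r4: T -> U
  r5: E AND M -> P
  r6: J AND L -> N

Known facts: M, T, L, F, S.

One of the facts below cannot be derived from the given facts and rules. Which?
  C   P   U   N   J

Round 1 fires r4, giving U.
Round 2 fires r3, giving P.
Round 3 fires r1, giving J.
Round 4 fires r6, giving N.
Derived: P (round 2), U (round 1), J (round 3), N (round 4). C never appears in any round.

C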